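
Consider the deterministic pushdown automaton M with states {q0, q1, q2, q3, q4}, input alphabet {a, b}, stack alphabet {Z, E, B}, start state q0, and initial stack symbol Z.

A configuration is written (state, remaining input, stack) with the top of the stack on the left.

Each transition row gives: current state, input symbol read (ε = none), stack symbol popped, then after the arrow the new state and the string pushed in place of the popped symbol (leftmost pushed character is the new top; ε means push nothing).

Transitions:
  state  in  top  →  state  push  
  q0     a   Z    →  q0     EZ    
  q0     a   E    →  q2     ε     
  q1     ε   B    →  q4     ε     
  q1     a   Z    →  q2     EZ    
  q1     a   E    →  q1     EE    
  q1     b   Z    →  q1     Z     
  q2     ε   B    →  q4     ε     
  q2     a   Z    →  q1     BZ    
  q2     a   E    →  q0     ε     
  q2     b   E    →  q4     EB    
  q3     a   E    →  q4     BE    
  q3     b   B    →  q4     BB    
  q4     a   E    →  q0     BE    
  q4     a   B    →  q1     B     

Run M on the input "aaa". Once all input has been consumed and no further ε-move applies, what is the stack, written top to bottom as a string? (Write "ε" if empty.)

Z

(q0, aaa, Z)
  read a, top Z: go to q0, push EZ → (q0, aa, EZ)
  read a, top E: go to q2, push ε → (q2, a, Z)
  read a, top Z: go to q1, push BZ → (q1, ε, BZ)
  ε-move, top B: go to q4, push ε → (q4, ε, Z)
All input consumed in state q4 with stack Z.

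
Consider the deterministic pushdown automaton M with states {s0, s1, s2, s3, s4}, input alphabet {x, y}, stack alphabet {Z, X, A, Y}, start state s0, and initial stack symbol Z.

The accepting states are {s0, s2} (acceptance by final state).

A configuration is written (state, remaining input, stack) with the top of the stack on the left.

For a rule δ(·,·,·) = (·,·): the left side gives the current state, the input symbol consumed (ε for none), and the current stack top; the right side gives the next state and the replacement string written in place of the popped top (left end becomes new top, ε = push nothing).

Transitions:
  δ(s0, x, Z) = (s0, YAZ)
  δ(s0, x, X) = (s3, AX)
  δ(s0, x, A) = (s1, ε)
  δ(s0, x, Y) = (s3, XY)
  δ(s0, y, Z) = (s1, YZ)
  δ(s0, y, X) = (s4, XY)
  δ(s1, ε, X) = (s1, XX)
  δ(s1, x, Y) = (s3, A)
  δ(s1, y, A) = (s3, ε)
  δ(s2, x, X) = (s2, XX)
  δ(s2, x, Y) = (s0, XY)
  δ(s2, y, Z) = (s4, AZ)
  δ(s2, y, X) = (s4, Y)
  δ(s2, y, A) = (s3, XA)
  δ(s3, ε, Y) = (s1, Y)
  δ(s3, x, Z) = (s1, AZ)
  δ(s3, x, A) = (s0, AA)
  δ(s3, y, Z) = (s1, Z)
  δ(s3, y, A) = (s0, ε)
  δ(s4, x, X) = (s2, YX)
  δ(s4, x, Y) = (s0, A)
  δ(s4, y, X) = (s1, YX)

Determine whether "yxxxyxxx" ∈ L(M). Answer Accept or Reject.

Reject

(s0, yxxxyxxx, Z) ⊢ (s1, xxxyxxx, YZ) ⊢ (s3, xxyxxx, AZ) ⊢ (s0, xyxxx, AAZ) ⊢ (s1, yxxx, AZ) ⊢ (s3, xxx, Z) ⊢ (s1, xx, AZ)
No transition applies at (s1, xx, AZ); input not fully consumed.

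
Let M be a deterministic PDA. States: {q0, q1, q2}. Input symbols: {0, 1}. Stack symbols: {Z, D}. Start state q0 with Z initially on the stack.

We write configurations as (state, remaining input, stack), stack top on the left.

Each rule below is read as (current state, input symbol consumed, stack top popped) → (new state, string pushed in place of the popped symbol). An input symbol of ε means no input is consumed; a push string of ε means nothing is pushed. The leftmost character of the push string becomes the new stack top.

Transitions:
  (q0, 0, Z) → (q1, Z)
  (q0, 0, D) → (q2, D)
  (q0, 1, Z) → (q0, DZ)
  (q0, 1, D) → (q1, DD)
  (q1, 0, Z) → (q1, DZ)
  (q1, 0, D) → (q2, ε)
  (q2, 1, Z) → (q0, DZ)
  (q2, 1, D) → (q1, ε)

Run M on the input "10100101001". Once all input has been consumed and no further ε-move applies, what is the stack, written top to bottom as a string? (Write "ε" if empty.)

DZ

(q0, 10100101001, Z) ⊢ (q0, 0100101001, DZ) ⊢ (q2, 100101001, DZ) ⊢ (q1, 00101001, Z) ⊢ (q1, 0101001, DZ) ⊢ (q2, 101001, Z) ⊢ (q0, 01001, DZ) ⊢ (q2, 1001, DZ) ⊢ (q1, 001, Z) ⊢ (q1, 01, DZ) ⊢ (q2, 1, Z) ⊢ (q0, ε, DZ)
All input consumed in state q0 with stack DZ.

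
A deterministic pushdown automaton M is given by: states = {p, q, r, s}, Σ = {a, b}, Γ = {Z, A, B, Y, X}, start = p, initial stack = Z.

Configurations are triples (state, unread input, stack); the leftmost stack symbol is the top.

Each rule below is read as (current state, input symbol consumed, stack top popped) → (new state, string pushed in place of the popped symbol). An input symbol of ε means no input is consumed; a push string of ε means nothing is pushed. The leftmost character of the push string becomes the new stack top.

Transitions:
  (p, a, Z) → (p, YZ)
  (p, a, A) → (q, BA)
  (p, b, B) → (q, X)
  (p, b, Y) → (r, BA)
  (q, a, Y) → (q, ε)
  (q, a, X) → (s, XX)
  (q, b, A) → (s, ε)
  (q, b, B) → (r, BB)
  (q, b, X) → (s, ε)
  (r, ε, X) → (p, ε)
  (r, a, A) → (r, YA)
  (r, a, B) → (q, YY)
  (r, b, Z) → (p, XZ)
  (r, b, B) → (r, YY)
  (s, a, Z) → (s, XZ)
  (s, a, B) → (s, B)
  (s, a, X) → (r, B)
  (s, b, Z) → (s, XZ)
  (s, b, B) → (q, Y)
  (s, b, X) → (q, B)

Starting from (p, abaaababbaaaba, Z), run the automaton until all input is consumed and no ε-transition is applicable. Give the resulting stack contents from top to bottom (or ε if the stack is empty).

YYBZ

(p, abaaababbaaaba, Z)
  read a, top Z: go to p, push YZ → (p, baaababbaaaba, YZ)
  read b, top Y: go to r, push BA → (r, aaababbaaaba, BAZ)
  read a, top B: go to q, push YY → (q, aababbaaaba, YYAZ)
  read a, top Y: go to q, push ε → (q, ababbaaaba, YAZ)
  read a, top Y: go to q, push ε → (q, babbaaaba, AZ)
  read b, top A: go to s, push ε → (s, abbaaaba, Z)
  read a, top Z: go to s, push XZ → (s, bbaaaba, XZ)
  read b, top X: go to q, push B → (q, baaaba, BZ)
  read b, top B: go to r, push BB → (r, aaaba, BBZ)
  read a, top B: go to q, push YY → (q, aaba, YYBZ)
  read a, top Y: go to q, push ε → (q, aba, YBZ)
  read a, top Y: go to q, push ε → (q, ba, BZ)
  read b, top B: go to r, push BB → (r, a, BBZ)
  read a, top B: go to q, push YY → (q, ε, YYBZ)
All input consumed in state q with stack YYBZ.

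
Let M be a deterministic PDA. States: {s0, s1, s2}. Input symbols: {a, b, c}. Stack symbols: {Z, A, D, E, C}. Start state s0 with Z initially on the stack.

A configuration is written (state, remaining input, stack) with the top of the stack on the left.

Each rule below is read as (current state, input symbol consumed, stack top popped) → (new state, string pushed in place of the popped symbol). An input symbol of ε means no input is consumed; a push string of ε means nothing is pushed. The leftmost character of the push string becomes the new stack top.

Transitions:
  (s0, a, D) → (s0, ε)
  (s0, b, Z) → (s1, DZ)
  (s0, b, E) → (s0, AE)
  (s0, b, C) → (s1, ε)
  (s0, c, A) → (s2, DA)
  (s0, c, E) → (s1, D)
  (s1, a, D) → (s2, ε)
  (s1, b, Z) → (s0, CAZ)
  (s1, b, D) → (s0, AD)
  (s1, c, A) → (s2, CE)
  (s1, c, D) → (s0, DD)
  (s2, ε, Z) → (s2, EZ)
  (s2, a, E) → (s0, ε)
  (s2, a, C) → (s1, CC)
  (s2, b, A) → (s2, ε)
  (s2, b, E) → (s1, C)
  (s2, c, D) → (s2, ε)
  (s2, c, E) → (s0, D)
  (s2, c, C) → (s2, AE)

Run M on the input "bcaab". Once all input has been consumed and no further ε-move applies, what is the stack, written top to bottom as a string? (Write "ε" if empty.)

DZ

(s0, bcaab, Z) ⊢ (s1, caab, DZ) ⊢ (s0, aab, DDZ) ⊢ (s0, ab, DZ) ⊢ (s0, b, Z) ⊢ (s1, ε, DZ)
All input consumed in state s1 with stack DZ.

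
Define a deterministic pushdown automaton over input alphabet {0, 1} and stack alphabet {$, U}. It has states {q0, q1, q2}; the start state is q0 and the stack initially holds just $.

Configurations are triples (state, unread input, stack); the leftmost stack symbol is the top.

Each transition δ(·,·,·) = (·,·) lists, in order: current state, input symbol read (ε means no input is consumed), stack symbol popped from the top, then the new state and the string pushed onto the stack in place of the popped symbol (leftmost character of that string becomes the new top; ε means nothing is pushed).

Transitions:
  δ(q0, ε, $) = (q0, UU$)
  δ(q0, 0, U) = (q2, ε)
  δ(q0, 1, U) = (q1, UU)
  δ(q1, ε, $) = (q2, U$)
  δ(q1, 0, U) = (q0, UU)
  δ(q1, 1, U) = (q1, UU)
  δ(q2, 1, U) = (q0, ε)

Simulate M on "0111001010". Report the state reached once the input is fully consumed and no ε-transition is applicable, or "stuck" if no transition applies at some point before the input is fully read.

q2

(q0, 0111001010, $)
  ε-move, top $: go to q0, push UU$ → (q0, 0111001010, UU$)
  read 0, top U: go to q2, push ε → (q2, 111001010, U$)
  read 1, top U: go to q0, push ε → (q0, 11001010, $)
  ε-move, top $: go to q0, push UU$ → (q0, 11001010, UU$)
  read 1, top U: go to q1, push UU → (q1, 1001010, UUU$)
  read 1, top U: go to q1, push UU → (q1, 001010, UUUU$)
  read 0, top U: go to q0, push UU → (q0, 01010, UUUUU$)
  read 0, top U: go to q2, push ε → (q2, 1010, UUUU$)
  read 1, top U: go to q0, push ε → (q0, 010, UUU$)
  read 0, top U: go to q2, push ε → (q2, 10, UU$)
  read 1, top U: go to q0, push ε → (q0, 0, U$)
  read 0, top U: go to q2, push ε → (q2, ε, $)
All input consumed; M is in state q2.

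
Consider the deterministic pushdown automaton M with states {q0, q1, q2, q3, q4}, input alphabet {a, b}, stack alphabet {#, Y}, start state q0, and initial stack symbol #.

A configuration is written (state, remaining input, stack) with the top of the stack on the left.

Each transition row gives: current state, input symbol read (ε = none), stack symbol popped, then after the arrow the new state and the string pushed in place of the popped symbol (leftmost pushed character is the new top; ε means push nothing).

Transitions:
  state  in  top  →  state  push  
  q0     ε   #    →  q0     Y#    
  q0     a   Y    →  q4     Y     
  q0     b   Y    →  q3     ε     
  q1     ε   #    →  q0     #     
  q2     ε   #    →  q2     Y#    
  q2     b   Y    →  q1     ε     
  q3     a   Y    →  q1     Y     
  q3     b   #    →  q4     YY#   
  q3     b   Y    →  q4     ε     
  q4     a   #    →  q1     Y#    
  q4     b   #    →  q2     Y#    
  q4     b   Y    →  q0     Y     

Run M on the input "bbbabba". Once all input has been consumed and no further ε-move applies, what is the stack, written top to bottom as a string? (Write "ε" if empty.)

Y#

(q0, bbbabba, #) ⊢ (q0, bbbabba, Y#) ⊢ (q3, bbabba, #) ⊢ (q4, babba, YY#) ⊢ (q0, abba, YY#) ⊢ (q4, bba, YY#) ⊢ (q0, ba, YY#) ⊢ (q3, a, Y#) ⊢ (q1, ε, Y#)
All input consumed in state q1 with stack Y#.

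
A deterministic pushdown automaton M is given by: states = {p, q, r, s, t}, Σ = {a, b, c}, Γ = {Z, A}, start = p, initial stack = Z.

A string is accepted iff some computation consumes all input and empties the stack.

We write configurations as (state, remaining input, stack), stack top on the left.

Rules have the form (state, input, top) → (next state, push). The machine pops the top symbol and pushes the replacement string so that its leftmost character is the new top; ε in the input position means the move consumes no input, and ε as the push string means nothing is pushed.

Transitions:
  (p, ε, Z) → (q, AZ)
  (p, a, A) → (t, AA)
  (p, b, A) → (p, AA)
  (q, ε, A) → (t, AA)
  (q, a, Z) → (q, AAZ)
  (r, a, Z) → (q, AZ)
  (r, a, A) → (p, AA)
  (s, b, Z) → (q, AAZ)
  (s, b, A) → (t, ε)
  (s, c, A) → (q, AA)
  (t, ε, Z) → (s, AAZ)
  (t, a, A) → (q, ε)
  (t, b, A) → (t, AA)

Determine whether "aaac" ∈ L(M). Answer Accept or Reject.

Reject

(p, aaac, Z) ⊢ (q, aaac, AZ) ⊢ (t, aaac, AAZ) ⊢ (q, aac, AZ) ⊢ (t, aac, AAZ) ⊢ (q, ac, AZ) ⊢ (t, ac, AAZ) ⊢ (q, c, AZ) ⊢ (t, c, AAZ)
No transition applies at (t, c, AAZ); input not fully consumed.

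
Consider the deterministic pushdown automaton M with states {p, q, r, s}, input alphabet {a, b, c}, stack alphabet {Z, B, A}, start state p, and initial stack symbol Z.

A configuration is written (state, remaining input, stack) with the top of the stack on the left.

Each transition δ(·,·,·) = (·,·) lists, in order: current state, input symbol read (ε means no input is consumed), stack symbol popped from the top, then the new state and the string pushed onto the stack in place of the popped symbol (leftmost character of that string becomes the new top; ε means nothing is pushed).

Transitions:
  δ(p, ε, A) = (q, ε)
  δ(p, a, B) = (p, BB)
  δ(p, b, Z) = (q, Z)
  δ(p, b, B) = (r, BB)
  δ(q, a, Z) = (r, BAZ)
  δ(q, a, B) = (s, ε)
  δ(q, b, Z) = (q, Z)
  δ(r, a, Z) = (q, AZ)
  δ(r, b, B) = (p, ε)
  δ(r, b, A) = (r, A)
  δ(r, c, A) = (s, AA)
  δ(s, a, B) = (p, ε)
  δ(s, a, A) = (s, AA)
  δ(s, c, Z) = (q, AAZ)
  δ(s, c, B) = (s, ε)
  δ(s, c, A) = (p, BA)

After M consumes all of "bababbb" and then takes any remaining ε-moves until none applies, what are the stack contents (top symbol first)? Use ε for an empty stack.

(p, bababbb, Z)
  read b, top Z: go to q, push Z → (q, ababbb, Z)
  read a, top Z: go to r, push BAZ → (r, babbb, BAZ)
  read b, top B: go to p, push ε → (p, abbb, AZ)
  ε-move, top A: go to q, push ε → (q, abbb, Z)
  read a, top Z: go to r, push BAZ → (r, bbb, BAZ)
  read b, top B: go to p, push ε → (p, bb, AZ)
  ε-move, top A: go to q, push ε → (q, bb, Z)
  read b, top Z: go to q, push Z → (q, b, Z)
  read b, top Z: go to q, push Z → (q, ε, Z)
All input consumed in state q with stack Z.

Z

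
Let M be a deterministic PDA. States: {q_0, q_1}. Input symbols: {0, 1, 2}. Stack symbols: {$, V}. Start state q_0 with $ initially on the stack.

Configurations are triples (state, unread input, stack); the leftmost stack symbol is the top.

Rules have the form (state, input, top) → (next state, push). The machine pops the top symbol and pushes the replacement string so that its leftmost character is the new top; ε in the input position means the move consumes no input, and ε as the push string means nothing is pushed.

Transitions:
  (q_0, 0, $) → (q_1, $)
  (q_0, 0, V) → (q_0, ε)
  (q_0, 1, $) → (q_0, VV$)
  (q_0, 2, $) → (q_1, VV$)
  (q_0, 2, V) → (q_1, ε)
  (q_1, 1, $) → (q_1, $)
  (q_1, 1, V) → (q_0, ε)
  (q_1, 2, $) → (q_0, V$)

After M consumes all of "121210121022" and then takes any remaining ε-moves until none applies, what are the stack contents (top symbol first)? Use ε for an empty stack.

(q_0, 121210121022, $)
  read 1, top $: go to q_0, push VV$ → (q_0, 21210121022, VV$)
  read 2, top V: go to q_1, push ε → (q_1, 1210121022, V$)
  read 1, top V: go to q_0, push ε → (q_0, 210121022, $)
  read 2, top $: go to q_1, push VV$ → (q_1, 10121022, VV$)
  read 1, top V: go to q_0, push ε → (q_0, 0121022, V$)
  read 0, top V: go to q_0, push ε → (q_0, 121022, $)
  read 1, top $: go to q_0, push VV$ → (q_0, 21022, VV$)
  read 2, top V: go to q_1, push ε → (q_1, 1022, V$)
  read 1, top V: go to q_0, push ε → (q_0, 022, $)
  read 0, top $: go to q_1, push $ → (q_1, 22, $)
  read 2, top $: go to q_0, push V$ → (q_0, 2, V$)
  read 2, top V: go to q_1, push ε → (q_1, ε, $)
All input consumed in state q_1 with stack $.

$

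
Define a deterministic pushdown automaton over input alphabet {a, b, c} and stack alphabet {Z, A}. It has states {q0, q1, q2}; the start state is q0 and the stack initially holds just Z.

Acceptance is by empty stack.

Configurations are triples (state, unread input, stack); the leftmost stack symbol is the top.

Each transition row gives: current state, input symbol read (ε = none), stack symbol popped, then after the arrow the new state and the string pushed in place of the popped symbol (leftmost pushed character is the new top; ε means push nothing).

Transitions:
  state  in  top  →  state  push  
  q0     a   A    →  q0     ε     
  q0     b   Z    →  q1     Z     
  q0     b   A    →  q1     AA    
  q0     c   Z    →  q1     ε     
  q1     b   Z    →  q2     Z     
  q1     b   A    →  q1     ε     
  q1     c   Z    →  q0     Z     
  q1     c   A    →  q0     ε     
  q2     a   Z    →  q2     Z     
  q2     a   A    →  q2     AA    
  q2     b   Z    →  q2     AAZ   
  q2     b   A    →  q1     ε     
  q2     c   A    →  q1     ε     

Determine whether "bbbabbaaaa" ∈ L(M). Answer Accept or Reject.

Reject

(q0, bbbabbaaaa, Z)
  read b, top Z: go to q1, push Z → (q1, bbabbaaaa, Z)
  read b, top Z: go to q2, push Z → (q2, babbaaaa, Z)
  read b, top Z: go to q2, push AAZ → (q2, abbaaaa, AAZ)
  read a, top A: go to q2, push AA → (q2, bbaaaa, AAAZ)
  read b, top A: go to q1, push ε → (q1, baaaa, AAZ)
  read b, top A: go to q1, push ε → (q1, aaaa, AZ)
No transition applies at (q1, aaaa, AZ); input not fully consumed.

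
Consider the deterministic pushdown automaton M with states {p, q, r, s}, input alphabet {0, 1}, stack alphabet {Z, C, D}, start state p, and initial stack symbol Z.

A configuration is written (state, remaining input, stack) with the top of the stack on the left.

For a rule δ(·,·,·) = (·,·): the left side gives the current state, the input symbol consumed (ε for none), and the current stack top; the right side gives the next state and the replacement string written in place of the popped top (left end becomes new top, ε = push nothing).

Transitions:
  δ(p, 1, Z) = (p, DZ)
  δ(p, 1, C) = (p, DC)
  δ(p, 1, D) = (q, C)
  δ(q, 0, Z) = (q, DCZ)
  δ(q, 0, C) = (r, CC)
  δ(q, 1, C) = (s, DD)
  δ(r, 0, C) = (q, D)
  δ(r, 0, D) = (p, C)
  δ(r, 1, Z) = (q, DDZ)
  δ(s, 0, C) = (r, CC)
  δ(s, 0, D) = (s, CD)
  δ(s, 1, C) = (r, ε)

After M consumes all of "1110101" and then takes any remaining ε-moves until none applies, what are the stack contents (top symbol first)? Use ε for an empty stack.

DCDZ

(p, 1110101, Z)
  read 1, top Z: go to p, push DZ → (p, 110101, DZ)
  read 1, top D: go to q, push C → (q, 10101, CZ)
  read 1, top C: go to s, push DD → (s, 0101, DDZ)
  read 0, top D: go to s, push CD → (s, 101, CDDZ)
  read 1, top C: go to r, push ε → (r, 01, DDZ)
  read 0, top D: go to p, push C → (p, 1, CDZ)
  read 1, top C: go to p, push DC → (p, ε, DCDZ)
All input consumed in state p with stack DCDZ.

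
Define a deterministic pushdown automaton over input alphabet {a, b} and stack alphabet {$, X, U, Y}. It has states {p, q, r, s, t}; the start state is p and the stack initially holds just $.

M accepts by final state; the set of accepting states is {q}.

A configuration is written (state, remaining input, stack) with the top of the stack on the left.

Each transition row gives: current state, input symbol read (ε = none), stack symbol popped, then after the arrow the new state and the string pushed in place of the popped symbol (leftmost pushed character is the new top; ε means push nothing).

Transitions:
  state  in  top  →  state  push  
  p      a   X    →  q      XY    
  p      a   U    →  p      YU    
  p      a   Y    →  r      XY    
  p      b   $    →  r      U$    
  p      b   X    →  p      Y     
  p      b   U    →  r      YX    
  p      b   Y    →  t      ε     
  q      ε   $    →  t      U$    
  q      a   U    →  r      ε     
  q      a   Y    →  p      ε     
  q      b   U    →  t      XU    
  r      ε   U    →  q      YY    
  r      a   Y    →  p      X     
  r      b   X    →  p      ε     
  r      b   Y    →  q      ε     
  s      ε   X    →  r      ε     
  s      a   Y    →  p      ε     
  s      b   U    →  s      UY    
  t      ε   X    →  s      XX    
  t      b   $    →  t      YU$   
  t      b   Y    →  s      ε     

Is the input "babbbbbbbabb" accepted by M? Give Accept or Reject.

Reject

(p, babbbbbbbabb, $) ⊢ (r, abbbbbbbabb, U$) ⊢ (q, abbbbbbbabb, YY$) ⊢ (p, bbbbbbbabb, Y$) ⊢ (t, bbbbbbabb, $) ⊢ (t, bbbbbabb, YU$) ⊢ (s, bbbbabb, U$) ⊢ (s, bbbabb, UY$) ⊢ (s, bbabb, UYY$) ⊢ (s, babb, UYYY$) ⊢ (s, abb, UYYYY$)
No transition applies at (s, abb, UYYYY$); input not fully consumed.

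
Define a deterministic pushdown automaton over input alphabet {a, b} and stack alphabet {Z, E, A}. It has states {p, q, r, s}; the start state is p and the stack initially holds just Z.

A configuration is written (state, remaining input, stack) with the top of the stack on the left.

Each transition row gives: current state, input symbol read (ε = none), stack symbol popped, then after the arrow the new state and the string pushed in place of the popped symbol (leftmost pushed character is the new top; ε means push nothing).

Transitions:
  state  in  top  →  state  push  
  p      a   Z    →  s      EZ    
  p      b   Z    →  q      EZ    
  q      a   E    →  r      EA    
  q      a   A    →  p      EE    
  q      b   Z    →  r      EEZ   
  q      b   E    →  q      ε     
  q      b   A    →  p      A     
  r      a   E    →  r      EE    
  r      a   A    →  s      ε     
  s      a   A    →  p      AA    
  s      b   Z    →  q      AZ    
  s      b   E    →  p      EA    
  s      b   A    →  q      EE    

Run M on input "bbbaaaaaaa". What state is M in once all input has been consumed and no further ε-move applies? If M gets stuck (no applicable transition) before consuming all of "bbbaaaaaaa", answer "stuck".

r

(p, bbbaaaaaaa, Z)
  read b, top Z: go to q, push EZ → (q, bbaaaaaaa, EZ)
  read b, top E: go to q, push ε → (q, baaaaaaa, Z)
  read b, top Z: go to r, push EEZ → (r, aaaaaaa, EEZ)
  read a, top E: go to r, push EE → (r, aaaaaa, EEEZ)
  read a, top E: go to r, push EE → (r, aaaaa, EEEEZ)
  read a, top E: go to r, push EE → (r, aaaa, EEEEEZ)
  read a, top E: go to r, push EE → (r, aaa, EEEEEEZ)
  read a, top E: go to r, push EE → (r, aa, EEEEEEEZ)
  read a, top E: go to r, push EE → (r, a, EEEEEEEEZ)
  read a, top E: go to r, push EE → (r, ε, EEEEEEEEEZ)
All input consumed; M is in state r.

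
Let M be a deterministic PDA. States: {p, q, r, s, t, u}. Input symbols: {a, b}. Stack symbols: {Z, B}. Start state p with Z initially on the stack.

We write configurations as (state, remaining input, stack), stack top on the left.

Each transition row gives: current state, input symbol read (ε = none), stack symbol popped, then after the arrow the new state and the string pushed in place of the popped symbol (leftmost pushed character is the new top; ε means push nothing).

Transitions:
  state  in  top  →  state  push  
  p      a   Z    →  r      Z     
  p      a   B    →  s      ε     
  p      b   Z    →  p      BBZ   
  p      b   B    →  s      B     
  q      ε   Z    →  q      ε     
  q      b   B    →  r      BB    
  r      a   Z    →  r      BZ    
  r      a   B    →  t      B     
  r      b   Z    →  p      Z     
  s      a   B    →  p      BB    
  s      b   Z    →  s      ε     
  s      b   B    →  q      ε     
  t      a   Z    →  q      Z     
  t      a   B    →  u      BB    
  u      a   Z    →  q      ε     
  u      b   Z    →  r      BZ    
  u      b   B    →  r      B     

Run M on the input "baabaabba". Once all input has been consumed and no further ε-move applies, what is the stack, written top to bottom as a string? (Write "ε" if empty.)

(p, baabaabba, Z) ⊢ (p, aabaabba, BBZ) ⊢ (s, abaabba, BZ) ⊢ (p, baabba, BBZ) ⊢ (s, aabba, BBZ) ⊢ (p, abba, BBBZ) ⊢ (s, bba, BBZ) ⊢ (q, ba, BZ) ⊢ (r, a, BBZ) ⊢ (t, ε, BBZ)
All input consumed in state t with stack BBZ.

BBZ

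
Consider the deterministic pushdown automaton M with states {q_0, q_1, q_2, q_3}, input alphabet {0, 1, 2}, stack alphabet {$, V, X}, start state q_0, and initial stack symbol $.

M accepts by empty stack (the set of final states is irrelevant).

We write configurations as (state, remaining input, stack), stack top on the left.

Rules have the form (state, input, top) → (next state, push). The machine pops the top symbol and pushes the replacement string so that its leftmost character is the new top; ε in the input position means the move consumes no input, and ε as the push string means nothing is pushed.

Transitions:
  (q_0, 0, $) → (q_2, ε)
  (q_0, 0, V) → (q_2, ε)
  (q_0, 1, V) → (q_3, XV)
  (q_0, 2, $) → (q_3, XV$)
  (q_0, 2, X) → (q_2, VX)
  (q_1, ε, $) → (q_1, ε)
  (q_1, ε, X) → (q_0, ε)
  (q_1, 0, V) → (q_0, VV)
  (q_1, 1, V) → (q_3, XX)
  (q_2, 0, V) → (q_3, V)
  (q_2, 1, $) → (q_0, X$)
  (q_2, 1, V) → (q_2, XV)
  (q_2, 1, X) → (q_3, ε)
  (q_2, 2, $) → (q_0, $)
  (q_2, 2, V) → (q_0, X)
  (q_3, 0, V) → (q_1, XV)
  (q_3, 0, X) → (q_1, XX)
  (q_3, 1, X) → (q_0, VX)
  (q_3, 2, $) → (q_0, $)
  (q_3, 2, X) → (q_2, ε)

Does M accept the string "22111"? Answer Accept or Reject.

(q_0, 22111, $)
  read 2, top $: go to q_3, push XV$ → (q_3, 2111, XV$)
  read 2, top X: go to q_2, push ε → (q_2, 111, V$)
  read 1, top V: go to q_2, push XV → (q_2, 11, XV$)
  read 1, top X: go to q_3, push ε → (q_3, 1, V$)
No transition applies at (q_3, 1, V$); input not fully consumed.

Reject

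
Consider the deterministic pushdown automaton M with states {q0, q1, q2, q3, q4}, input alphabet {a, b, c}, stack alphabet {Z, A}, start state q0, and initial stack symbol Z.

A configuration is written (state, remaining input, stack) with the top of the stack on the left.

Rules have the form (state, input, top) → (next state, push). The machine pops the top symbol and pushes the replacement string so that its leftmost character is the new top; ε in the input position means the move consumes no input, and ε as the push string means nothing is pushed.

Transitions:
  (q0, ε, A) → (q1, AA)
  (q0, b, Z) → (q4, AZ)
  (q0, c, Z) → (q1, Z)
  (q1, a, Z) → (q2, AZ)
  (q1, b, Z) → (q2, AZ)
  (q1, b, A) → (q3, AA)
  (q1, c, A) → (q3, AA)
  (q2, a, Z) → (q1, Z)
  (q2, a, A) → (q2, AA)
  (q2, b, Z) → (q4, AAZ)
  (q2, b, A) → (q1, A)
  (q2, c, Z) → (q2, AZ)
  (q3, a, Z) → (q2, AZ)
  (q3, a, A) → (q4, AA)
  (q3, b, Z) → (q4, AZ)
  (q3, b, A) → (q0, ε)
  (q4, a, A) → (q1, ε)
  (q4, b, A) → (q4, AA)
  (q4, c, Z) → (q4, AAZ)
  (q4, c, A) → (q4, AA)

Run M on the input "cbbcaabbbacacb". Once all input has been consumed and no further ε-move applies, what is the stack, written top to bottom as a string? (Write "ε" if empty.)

(q0, cbbcaabbbacacb, Z)
  read c, top Z: go to q1, push Z → (q1, bbcaabbbacacb, Z)
  read b, top Z: go to q2, push AZ → (q2, bcaabbbacacb, AZ)
  read b, top A: go to q1, push A → (q1, caabbbacacb, AZ)
  read c, top A: go to q3, push AA → (q3, aabbbacacb, AAZ)
  read a, top A: go to q4, push AA → (q4, abbbacacb, AAAZ)
  read a, top A: go to q1, push ε → (q1, bbbacacb, AAZ)
  read b, top A: go to q3, push AA → (q3, bbacacb, AAAZ)
  read b, top A: go to q0, push ε → (q0, bacacb, AAZ)
  ε-move, top A: go to q1, push AA → (q1, bacacb, AAAZ)
  read b, top A: go to q3, push AA → (q3, acacb, AAAAZ)
  read a, top A: go to q4, push AA → (q4, cacb, AAAAAZ)
  read c, top A: go to q4, push AA → (q4, acb, AAAAAAZ)
  read a, top A: go to q1, push ε → (q1, cb, AAAAAZ)
  read c, top A: go to q3, push AA → (q3, b, AAAAAAZ)
  read b, top A: go to q0, push ε → (q0, ε, AAAAAZ)
  ε-move, top A: go to q1, push AA → (q1, ε, AAAAAAZ)
All input consumed in state q1 with stack AAAAAAZ.

AAAAAAZ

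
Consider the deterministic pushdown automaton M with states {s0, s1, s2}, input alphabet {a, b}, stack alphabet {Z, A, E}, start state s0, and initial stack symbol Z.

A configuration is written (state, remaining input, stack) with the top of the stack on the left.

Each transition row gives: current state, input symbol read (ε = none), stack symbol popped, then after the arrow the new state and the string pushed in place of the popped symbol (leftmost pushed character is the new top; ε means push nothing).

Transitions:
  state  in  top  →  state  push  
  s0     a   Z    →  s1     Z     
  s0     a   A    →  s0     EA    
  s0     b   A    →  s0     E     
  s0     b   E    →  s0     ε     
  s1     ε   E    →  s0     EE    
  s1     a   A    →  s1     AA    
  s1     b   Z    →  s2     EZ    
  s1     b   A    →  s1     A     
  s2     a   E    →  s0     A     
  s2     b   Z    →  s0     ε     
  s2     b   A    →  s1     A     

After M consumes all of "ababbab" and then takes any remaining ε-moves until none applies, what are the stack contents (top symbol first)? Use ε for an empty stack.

(s0, ababbab, Z)
  read a, top Z: go to s1, push Z → (s1, babbab, Z)
  read b, top Z: go to s2, push EZ → (s2, abbab, EZ)
  read a, top E: go to s0, push A → (s0, bbab, AZ)
  read b, top A: go to s0, push E → (s0, bab, EZ)
  read b, top E: go to s0, push ε → (s0, ab, Z)
  read a, top Z: go to s1, push Z → (s1, b, Z)
  read b, top Z: go to s2, push EZ → (s2, ε, EZ)
All input consumed in state s2 with stack EZ.

EZ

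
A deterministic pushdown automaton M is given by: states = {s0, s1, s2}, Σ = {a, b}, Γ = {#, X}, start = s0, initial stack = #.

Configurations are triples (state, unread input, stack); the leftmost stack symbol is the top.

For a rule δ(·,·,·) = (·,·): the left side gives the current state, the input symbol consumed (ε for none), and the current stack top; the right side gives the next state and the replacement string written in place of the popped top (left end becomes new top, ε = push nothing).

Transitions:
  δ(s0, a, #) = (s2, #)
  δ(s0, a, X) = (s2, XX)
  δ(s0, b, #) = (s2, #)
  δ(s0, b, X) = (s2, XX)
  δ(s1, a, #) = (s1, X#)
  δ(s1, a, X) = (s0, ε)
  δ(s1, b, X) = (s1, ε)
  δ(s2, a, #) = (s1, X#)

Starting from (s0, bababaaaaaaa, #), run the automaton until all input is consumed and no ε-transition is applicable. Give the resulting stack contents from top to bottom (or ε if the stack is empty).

X#

(s0, bababaaaaaaa, #) ⊢ (s2, ababaaaaaaa, #) ⊢ (s1, babaaaaaaa, X#) ⊢ (s1, abaaaaaaa, #) ⊢ (s1, baaaaaaa, X#) ⊢ (s1, aaaaaaa, #) ⊢ (s1, aaaaaa, X#) ⊢ (s0, aaaaa, #) ⊢ (s2, aaaa, #) ⊢ (s1, aaa, X#) ⊢ (s0, aa, #) ⊢ (s2, a, #) ⊢ (s1, ε, X#)
All input consumed in state s1 with stack X#.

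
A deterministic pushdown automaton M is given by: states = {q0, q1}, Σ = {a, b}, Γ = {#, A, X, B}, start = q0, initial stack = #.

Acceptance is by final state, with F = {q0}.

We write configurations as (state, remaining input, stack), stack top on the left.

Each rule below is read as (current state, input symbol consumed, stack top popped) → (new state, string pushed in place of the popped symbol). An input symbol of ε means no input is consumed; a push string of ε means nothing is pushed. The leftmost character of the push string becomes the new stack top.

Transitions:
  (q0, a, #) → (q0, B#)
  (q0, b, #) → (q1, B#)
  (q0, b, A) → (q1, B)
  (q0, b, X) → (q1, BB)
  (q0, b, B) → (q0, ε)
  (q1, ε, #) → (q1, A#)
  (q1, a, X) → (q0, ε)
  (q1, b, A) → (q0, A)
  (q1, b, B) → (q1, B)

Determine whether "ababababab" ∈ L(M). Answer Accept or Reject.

Accept

(q0, ababababab, #)
  read a, top #: go to q0, push B# → (q0, babababab, B#)
  read b, top B: go to q0, push ε → (q0, abababab, #)
  read a, top #: go to q0, push B# → (q0, bababab, B#)
  read b, top B: go to q0, push ε → (q0, ababab, #)
  read a, top #: go to q0, push B# → (q0, babab, B#)
  read b, top B: go to q0, push ε → (q0, abab, #)
  read a, top #: go to q0, push B# → (q0, bab, B#)
  read b, top B: go to q0, push ε → (q0, ab, #)
  read a, top #: go to q0, push B# → (q0, b, B#)
  read b, top B: go to q0, push ε → (q0, ε, #)
All input consumed; state q0 ∈ F.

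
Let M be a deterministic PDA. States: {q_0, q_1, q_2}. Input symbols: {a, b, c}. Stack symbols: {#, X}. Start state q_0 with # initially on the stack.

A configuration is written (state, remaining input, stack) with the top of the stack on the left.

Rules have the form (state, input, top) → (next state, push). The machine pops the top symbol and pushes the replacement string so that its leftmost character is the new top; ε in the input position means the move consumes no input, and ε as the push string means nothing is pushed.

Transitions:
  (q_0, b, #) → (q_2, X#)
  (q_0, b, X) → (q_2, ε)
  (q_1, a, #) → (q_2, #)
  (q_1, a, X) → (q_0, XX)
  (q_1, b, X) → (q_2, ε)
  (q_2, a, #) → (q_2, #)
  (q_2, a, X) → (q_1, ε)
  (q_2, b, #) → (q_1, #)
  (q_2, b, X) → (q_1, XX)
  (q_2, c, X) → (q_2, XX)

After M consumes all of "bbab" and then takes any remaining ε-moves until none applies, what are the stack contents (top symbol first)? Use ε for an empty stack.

(q_0, bbab, #) ⊢ (q_2, bab, X#) ⊢ (q_1, ab, XX#) ⊢ (q_0, b, XXX#) ⊢ (q_2, ε, XX#)
All input consumed in state q_2 with stack XX#.

XX#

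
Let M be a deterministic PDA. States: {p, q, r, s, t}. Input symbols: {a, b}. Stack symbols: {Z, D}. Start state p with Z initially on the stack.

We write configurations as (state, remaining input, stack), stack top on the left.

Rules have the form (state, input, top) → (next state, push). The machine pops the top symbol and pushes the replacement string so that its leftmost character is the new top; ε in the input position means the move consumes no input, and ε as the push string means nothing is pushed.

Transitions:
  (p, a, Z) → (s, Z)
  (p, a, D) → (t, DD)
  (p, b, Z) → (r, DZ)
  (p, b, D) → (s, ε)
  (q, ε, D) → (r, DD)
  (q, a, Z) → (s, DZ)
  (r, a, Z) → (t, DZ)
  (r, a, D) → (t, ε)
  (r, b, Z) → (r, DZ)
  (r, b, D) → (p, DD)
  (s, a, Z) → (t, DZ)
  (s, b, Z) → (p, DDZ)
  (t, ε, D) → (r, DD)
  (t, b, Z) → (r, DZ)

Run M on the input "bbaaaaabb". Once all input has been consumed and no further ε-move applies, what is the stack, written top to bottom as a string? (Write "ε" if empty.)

(p, bbaaaaabb, Z)
  read b, top Z: go to r, push DZ → (r, baaaaabb, DZ)
  read b, top D: go to p, push DD → (p, aaaaabb, DDZ)
  read a, top D: go to t, push DD → (t, aaaabb, DDDZ)
  ε-move, top D: go to r, push DD → (r, aaaabb, DDDDZ)
  read a, top D: go to t, push ε → (t, aaabb, DDDZ)
  ε-move, top D: go to r, push DD → (r, aaabb, DDDDZ)
  read a, top D: go to t, push ε → (t, aabb, DDDZ)
  ε-move, top D: go to r, push DD → (r, aabb, DDDDZ)
  read a, top D: go to t, push ε → (t, abb, DDDZ)
  ε-move, top D: go to r, push DD → (r, abb, DDDDZ)
  read a, top D: go to t, push ε → (t, bb, DDDZ)
  ε-move, top D: go to r, push DD → (r, bb, DDDDZ)
  read b, top D: go to p, push DD → (p, b, DDDDDZ)
  read b, top D: go to s, push ε → (s, ε, DDDDZ)
All input consumed in state s with stack DDDDZ.

DDDDZ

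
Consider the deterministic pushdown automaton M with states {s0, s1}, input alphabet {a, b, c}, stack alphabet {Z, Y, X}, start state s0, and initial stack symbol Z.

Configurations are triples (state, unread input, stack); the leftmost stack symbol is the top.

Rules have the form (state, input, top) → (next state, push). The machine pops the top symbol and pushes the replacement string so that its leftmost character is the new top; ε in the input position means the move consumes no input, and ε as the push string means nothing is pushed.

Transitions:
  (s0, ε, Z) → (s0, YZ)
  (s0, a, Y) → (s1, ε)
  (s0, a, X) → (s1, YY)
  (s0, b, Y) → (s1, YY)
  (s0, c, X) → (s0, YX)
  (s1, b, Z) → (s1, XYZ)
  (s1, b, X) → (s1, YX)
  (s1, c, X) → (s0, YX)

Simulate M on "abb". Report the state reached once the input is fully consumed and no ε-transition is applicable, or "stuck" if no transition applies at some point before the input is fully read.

(s0, abb, Z)
  ε-move, top Z: go to s0, push YZ → (s0, abb, YZ)
  read a, top Y: go to s1, push ε → (s1, bb, Z)
  read b, top Z: go to s1, push XYZ → (s1, b, XYZ)
  read b, top X: go to s1, push YX → (s1, ε, YXYZ)
All input consumed; M is in state s1.

s1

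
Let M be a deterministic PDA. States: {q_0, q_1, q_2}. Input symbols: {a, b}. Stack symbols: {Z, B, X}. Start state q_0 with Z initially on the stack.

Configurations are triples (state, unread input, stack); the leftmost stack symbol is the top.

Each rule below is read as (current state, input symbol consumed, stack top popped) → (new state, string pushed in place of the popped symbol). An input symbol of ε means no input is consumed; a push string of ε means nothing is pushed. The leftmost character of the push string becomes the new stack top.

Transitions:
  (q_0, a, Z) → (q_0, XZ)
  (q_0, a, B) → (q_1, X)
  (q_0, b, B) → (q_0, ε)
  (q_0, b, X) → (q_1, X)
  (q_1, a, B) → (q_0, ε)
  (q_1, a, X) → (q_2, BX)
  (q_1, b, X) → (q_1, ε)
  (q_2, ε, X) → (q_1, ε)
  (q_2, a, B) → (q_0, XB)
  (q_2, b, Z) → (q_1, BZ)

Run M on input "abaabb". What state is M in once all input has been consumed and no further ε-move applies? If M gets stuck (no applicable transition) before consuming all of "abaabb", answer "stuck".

q_1

(q_0, abaabb, Z)
  read a, top Z: go to q_0, push XZ → (q_0, baabb, XZ)
  read b, top X: go to q_1, push X → (q_1, aabb, XZ)
  read a, top X: go to q_2, push BX → (q_2, abb, BXZ)
  read a, top B: go to q_0, push XB → (q_0, bb, XBXZ)
  read b, top X: go to q_1, push X → (q_1, b, XBXZ)
  read b, top X: go to q_1, push ε → (q_1, ε, BXZ)
All input consumed; M is in state q_1.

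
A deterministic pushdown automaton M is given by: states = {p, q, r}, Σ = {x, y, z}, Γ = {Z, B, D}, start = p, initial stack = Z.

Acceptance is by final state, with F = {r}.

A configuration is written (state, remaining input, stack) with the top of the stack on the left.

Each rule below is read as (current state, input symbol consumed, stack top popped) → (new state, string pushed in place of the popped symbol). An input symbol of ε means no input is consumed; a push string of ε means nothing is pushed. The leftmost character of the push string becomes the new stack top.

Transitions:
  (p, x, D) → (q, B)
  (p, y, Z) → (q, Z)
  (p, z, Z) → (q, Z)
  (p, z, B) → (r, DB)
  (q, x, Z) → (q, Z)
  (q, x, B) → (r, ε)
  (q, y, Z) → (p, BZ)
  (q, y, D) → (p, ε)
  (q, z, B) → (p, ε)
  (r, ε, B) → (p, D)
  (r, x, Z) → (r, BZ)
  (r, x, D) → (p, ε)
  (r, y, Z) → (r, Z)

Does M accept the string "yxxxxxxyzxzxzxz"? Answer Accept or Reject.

Accept

(p, yxxxxxxyzxzxzxz, Z) ⊢ (q, xxxxxxyzxzxzxz, Z) ⊢ (q, xxxxxyzxzxzxz, Z) ⊢ (q, xxxxyzxzxzxz, Z) ⊢ (q, xxxyzxzxzxz, Z) ⊢ (q, xxyzxzxzxz, Z) ⊢ (q, xyzxzxzxz, Z) ⊢ (q, yzxzxzxz, Z) ⊢ (p, zxzxzxz, BZ) ⊢ (r, xzxzxz, DBZ) ⊢ (p, zxzxz, BZ) ⊢ (r, xzxz, DBZ) ⊢ (p, zxz, BZ) ⊢ (r, xz, DBZ) ⊢ (p, z, BZ) ⊢ (r, ε, DBZ)
All input consumed; state r ∈ F.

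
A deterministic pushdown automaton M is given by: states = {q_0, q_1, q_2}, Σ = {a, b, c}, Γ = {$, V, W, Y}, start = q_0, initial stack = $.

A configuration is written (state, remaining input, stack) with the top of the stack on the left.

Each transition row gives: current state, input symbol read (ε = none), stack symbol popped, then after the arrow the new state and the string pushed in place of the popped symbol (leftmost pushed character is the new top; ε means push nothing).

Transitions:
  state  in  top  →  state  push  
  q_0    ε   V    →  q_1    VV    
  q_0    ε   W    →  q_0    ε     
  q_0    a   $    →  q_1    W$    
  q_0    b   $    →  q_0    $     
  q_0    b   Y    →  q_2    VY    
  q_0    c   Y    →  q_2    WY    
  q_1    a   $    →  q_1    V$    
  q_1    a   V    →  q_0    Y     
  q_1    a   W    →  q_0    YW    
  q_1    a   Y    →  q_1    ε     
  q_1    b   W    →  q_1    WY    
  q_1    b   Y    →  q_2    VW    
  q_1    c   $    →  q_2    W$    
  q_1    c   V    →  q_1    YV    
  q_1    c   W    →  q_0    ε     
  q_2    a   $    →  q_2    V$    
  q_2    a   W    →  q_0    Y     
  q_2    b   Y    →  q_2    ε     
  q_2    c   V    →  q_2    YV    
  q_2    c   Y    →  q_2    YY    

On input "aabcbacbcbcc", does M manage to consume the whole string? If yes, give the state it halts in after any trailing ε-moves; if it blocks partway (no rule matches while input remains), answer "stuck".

(q_0, aabcbacbcbcc, $)
  read a, top $: go to q_1, push W$ → (q_1, abcbacbcbcc, W$)
  read a, top W: go to q_0, push YW → (q_0, bcbacbcbcc, YW$)
  read b, top Y: go to q_2, push VY → (q_2, cbacbcbcc, VYW$)
  read c, top V: go to q_2, push YV → (q_2, bacbcbcc, YVYW$)
  read b, top Y: go to q_2, push ε → (q_2, acbcbcc, VYW$)
No transition for (q_2, a, top V); M blocks with input acbcbcc remaining.

stuck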